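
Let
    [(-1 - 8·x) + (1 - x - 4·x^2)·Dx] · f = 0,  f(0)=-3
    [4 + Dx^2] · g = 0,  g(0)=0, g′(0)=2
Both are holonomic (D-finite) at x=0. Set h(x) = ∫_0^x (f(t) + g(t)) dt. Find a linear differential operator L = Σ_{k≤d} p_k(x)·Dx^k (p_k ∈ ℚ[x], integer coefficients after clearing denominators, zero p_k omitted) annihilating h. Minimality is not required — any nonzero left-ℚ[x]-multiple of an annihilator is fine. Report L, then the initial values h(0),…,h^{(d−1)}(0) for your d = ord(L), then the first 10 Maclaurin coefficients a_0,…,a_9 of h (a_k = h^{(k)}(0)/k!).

L = (116 + 1008·x + 968·x^2 + 2688·x^3 + 640·x^4 + 1024·x^5)·Dx + (-28 - 4·x + 8·x^2 + 200·x^3 + 480·x^4 + 384·x^5 + 512·x^6)·Dx^2 + (29 + 252·x + 242·x^2 + 672·x^3 + 160·x^4 + 256·x^5)·Dx^3 + (-7 - x + 2·x^2 + 50·x^3 + 120·x^4 + 96·x^5 + 128·x^6)·Dx^4  (order 4).
h: a_k = 0, -3, -1/2, -5, -85/12, -87/5, -2921/90, -543/7, -416753/2520, -1165/3, …
ICs: h(0) = 0, h′(0) = -3, h′′(0) = -1, h′′′(0) = -30.

f: a_k = -3, -3, -15, -27, -87, -195, -543, -1323, -3495, -8787, …
g: a_k = 0, 2, 0, -4/3, 0, 4/15, 0, -8/315, 0, 4/2835, …
h₀=f+g: left-lcm gives L₀, ord ≤ 3.
∫: right-multiply L₀ by Dx.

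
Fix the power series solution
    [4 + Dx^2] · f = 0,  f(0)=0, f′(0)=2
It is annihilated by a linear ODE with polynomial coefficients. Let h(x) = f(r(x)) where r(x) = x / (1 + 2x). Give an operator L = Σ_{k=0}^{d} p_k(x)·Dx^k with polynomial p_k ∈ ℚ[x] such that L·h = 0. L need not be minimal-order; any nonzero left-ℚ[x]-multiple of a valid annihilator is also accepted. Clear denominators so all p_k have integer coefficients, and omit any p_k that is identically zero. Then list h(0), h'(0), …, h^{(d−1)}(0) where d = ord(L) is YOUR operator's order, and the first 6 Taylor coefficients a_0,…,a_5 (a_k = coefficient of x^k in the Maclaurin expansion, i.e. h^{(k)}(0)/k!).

f: a_k = 0, 2, 0, -4/3, 0, 4/15, …
f∘r: x↦r, Dx↦Dx/r' in L_f ⇒ L₀.
L = 4 + (4 + 24·x + 48·x^2 + 32·x^3)·Dx + (1 + 8·x + 24·x^2 + 32·x^3 + 16·x^4)·Dx^2  (order 2).
h: a_k = 0, 2, -4, 20/3, -8, 4/15, …
ICs: h(0) = 0, h′(0) = 2.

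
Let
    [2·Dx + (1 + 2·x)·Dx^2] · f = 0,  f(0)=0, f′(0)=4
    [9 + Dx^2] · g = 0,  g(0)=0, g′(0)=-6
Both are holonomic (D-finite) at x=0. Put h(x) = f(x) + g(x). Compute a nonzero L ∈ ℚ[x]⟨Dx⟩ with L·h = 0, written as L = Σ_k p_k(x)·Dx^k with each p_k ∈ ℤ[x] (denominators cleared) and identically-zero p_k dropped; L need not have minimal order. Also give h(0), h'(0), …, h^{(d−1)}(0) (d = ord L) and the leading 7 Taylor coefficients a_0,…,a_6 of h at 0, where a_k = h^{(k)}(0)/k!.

L = (594 + 648·x + 648·x^2)·Dx + (153 + 630·x + 972·x^2 + 648·x^3)·Dx^2 + (66 + 72·x + 72·x^2)·Dx^3 + (17 + 70·x + 108·x^2 + 72·x^3)·Dx^4  (order 4).
h: a_k = 0, -2, -4, 43/3, -8, 35/4, -64/3, …
ICs: h(0) = 0, h′(0) = -2, h′′(0) = -8, h′′′(0) = 86.

f: a_k = 0, 4, -4, 16/3, -8, 64/5, -64/3, …
g: a_k = 0, -6, 0, 9, 0, -81/20, 0, …
Weyl lclm of L_f,L_g ⇒ L₀ (ord ≤ 4).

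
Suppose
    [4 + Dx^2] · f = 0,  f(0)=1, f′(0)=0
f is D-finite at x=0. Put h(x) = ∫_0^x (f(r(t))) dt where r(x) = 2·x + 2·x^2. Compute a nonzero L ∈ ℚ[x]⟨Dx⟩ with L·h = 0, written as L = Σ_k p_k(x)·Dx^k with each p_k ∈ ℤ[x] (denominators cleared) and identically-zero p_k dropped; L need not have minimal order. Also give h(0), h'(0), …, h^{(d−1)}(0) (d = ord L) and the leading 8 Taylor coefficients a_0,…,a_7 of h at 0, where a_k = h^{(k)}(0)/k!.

f: a_k = 1, 0, -2, 0, 2/3, 0, -4/45, 0, …
Substitute x→r, Dx→(1/r')Dx; clear ⇒ L₀.
Integrate: L := L₀·Dx.
L = (16 + 96·x + 192·x^2 + 128·x^3)·Dx - 2·Dx^2 + (1 + 2·x)·Dx^3  (order 3).
h: a_k = 0, 1, 0, -8/3, -4, 8/15, 64/9, 2624/315, …
ICs: h(0) = 0, h′(0) = 1, h′′(0) = 0.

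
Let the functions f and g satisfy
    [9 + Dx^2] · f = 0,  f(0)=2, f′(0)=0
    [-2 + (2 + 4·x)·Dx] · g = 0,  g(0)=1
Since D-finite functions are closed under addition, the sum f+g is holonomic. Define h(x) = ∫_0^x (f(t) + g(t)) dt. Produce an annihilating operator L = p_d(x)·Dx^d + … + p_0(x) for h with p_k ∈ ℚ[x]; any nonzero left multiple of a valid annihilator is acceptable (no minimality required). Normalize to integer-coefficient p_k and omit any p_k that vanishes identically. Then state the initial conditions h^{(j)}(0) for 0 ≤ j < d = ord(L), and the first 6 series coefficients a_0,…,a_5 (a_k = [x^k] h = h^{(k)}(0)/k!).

L = (-54 - 162·x - 162·x^2)·Dx + (36 + 234·x + 486·x^2 + 324·x^3)·Dx^2 + (-6 - 18·x - 18·x^2)·Dx^3 + (4 + 26·x + 54·x^2 + 36·x^3)·Dx^4  (order 4).
h: a_k = 0, 3, 1/2, -19/6, 1/8, 49/40, …
ICs: h(0) = 0, h′(0) = 3, h′′(0) = 1, h′′′(0) = -19.

f: a_k = 2, 0, -9, 0, 27/4, 0, …
g: a_k = 1, 1, -1/2, 1/2, -5/8, 7/8, …
h₀=f+g: left-lcm gives L₀, ord ≤ 3.
h=∫h₀ ⇒ L = L₀·Dx.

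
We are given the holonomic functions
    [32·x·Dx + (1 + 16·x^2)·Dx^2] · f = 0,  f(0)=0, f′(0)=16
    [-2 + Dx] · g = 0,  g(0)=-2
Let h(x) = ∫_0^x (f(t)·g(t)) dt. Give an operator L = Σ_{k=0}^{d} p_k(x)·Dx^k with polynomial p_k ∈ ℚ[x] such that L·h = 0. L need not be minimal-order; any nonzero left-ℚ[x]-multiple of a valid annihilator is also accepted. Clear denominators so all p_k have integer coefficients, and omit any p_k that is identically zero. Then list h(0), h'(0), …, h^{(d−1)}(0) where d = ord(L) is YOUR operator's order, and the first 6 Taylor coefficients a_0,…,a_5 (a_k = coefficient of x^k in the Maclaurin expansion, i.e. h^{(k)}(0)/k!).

L = (4 - 64·x + 64·x^2)·Dx + (-4 + 32·x - 64·x^2)·Dx^2 + (1 + 16·x^2)·Dx^3  (order 3).
h: a_k = 0, 0, -16, -64/3, 80/3, 896/15, …
ICs: h(0) = 0, h′(0) = 0, h′′(0) = -32.

f: a_k = 0, 16, 0, -256/3, 0, 4096/5, …
g: a_k = -2, -4, -4, -8/3, -4/3, -8/15, …
f·g: L₀ = L_f ⊗_s L_g, ord ≤ 2·1.
h=∫h₀ ⇒ L = L₀·Dx.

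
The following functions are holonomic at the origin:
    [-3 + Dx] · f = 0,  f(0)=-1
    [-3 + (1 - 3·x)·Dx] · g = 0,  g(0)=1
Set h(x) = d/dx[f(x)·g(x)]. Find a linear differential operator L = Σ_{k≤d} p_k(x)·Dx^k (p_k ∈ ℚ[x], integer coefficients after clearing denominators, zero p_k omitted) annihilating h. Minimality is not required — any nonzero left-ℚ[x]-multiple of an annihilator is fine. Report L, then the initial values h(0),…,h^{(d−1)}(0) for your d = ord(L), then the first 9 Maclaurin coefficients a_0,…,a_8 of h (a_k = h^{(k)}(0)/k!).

L = (15 - 36·x + 27·x^2) + (-2 + 9·x - 9·x^2)·Dx  (order 1).
h: a_k = -6, -45, -216, -1755/2, -13203/4, -475551/40, -166455/4, -79899129/560, -215727867/448, …
ICs: h(0) = -6.

f: a_k = -1, -3, -9/2, -9/2, -27/8, -81/40, -81/80, -243/560, -729/4480, …
g: a_k = 1, 3, 9, 27, 81, 243, 729, 2187, 6561, …
Sym-product of L_f,L_g gives L₀ (≤ ord 1).
h=h₀': d/dx-closure on L₀ ⇒ L.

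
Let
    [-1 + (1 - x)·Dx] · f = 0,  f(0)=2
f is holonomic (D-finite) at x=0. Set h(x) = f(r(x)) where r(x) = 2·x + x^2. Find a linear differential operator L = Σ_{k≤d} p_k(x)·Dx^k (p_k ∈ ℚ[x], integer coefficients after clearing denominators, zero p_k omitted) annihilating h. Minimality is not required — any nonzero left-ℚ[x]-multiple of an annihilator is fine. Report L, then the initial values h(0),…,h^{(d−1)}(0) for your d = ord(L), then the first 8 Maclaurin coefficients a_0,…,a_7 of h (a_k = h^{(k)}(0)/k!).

f: a_k = 2, 2, 2, 2, 2, 2, 2, 2, …
Substitute x→r, Dx→(1/r')Dx; clear ⇒ L₀.
L = (2 + 2·x) + (-1 + 2·x + x^2)·Dx  (order 1).
h: a_k = 2, 4, 10, 24, 58, 140, 338, 816, …
ICs: h(0) = 2.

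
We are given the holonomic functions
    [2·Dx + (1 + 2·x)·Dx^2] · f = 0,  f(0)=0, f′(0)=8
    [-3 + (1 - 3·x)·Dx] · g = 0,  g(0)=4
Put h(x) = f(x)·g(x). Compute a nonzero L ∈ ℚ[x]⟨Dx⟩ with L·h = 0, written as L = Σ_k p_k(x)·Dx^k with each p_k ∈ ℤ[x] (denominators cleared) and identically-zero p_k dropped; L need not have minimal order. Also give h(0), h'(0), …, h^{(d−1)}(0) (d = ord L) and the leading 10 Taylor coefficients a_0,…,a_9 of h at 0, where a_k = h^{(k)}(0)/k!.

L = 6 + (4 + 18·x)·Dx + (-1 + x + 6·x^2)·Dx^2  (order 2).
h: a_k = 0, 32, 64, 704/3, 640, 10112/5, 88448/15, 629376/35, 1870208/35, 50782336/315, …
ICs: h(0) = 0, h′(0) = 32.

f: a_k = 0, 8, -8, 32/3, -16, 128/5, -128/3, 512/7, -128, 2048/9, …
g: a_k = 4, 12, 36, 108, 324, 972, 2916, 8748, 26244, 78732, …
Sym-product of L_f,L_g gives L₀ (≤ ord 2).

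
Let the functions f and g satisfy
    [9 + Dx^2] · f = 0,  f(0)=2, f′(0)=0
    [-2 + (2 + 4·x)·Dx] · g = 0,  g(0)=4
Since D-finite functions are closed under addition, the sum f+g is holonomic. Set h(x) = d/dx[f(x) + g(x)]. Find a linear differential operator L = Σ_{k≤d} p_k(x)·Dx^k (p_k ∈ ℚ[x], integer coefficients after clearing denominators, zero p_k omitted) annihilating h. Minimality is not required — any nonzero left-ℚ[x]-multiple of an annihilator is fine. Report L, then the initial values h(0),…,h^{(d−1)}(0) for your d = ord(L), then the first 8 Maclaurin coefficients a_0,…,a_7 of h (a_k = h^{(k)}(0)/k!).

f: a_k = 2, 0, -9, 0, 27/4, 0, -81/40, 0, …
g: a_k = 4, 4, -2, 2, -5/2, 7/2, -21/4, 33/4, …
f+g: L₀ = lclm(L_f,L_g), ord ≤ 2+1.
Differentiate: ansatz ord ≤ ord L₀ ⇒ L.
L = (-18 - 27·x - 27·x^2) + (-9 - 45·x - 81·x^2 - 54·x^3)·Dx + (-2 - 3·x - 3·x^2)·Dx^2 + (-1 - 5·x - 9·x^2 - 6·x^3)·Dx^3  (order 3).
h: a_k = 4, -22, 6, 17, 35/2, -873/20, 231/4, -29301/280, …
ICs: h(0) = 4, h′(0) = -22, h′′(0) = 12.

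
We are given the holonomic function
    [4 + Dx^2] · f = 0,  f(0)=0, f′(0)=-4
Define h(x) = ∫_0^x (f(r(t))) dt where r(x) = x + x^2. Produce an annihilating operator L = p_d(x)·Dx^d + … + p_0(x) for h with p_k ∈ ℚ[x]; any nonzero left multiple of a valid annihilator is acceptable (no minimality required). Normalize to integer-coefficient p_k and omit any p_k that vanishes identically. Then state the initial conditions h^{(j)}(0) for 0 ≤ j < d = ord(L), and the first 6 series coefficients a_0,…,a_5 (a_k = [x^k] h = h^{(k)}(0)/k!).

f: a_k = 0, -4, 0, 8/3, 0, -8/15, …
h₀=f(r): pull back L_f along r ⇒ L₀.
h=∫₀ˣh₀: take L = L₀·Dx.
L = (4 + 24·x + 48·x^2 + 32·x^3)·Dx - 2·Dx^2 + (1 + 2·x)·Dx^3  (order 3).
h: a_k = 0, 0, -2, -4/3, 2/3, 8/5, …
ICs: h(0) = 0, h′(0) = 0, h′′(0) = -4.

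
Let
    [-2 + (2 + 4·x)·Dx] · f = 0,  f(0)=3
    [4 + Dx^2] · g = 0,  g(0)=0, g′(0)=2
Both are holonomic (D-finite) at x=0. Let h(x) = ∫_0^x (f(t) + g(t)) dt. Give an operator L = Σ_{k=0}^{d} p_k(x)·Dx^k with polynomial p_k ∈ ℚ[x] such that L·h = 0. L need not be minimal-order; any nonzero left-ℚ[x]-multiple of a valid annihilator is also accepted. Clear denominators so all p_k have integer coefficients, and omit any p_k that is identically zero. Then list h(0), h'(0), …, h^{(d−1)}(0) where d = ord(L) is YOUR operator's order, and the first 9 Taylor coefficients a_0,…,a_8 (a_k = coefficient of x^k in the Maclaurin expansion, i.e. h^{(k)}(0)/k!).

L = (-28 - 64·x - 64·x^2)·Dx + (12 + 88·x + 192·x^2 + 128·x^3)·Dx^2 + (-7 - 16·x - 16·x^2)·Dx^3 + (3 + 22·x + 48·x^2 + 32·x^3)·Dx^4  (order 4).
h: a_k = 0, 3, 5/2, -1/2, 1/24, -3/8, 347/720, -9/16, 31057/40320, …
ICs: h(0) = 0, h′(0) = 3, h′′(0) = 5, h′′′(0) = -3.

f: a_k = 3, 3, -3/2, 3/2, -15/8, 21/8, -63/16, 99/16, -1287/128, …
g: a_k = 0, 2, 0, -4/3, 0, 4/15, 0, -8/315, 0, …
f+g: L₀ = lclm(L_f,L_g), ord ≤ 1+2.
h=∫₀ˣh₀: take L = L₀·Dx.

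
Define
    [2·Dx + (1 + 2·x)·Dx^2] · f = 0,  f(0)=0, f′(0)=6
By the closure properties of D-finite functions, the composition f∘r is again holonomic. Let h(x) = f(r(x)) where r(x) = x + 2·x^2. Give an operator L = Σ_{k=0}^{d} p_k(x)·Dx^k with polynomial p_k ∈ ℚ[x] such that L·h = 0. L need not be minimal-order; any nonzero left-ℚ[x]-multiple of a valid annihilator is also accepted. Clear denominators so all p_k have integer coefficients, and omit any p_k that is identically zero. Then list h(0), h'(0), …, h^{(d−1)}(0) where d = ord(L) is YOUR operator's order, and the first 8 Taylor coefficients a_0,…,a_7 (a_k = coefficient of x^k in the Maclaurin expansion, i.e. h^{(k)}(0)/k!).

L = (-2 + 8·x + 16·x^2)·Dx + (1 + 6·x + 12·x^2 + 16·x^3)·Dx^2  (order 2).
h: a_k = 0, 6, 6, -16, 12, 96/5, -64, 384/7, …
ICs: h(0) = 0, h′(0) = 6.

f: a_k = 0, 6, -6, 8, -12, 96/5, -32, 384/7, …
Substitute x→r, Dx→(1/r')Dx; clear ⇒ L₀.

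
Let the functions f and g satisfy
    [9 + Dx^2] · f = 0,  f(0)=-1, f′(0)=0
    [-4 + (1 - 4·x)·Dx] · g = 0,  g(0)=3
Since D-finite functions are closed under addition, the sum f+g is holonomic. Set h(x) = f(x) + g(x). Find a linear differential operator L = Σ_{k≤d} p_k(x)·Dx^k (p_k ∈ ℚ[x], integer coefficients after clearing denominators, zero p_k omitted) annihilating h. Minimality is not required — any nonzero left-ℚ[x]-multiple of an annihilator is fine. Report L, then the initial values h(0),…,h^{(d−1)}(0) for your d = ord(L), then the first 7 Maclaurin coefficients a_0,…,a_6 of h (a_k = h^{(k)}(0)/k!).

L = (-3780 + 2592·x - 5184·x^2) + (369 - 2124·x + 3888·x^2 - 5184·x^3)·Dx + (-420 + 288·x - 576·x^2)·Dx^2 + (41 - 236·x + 432·x^2 - 576·x^3)·Dx^3  (order 3).
h: a_k = 2, 12, 105/2, 192, 6117/8, 3072, 983121/80, …
ICs: h(0) = 2, h′(0) = 12, h′′(0) = 105.

f: a_k = -1, 0, 9/2, 0, -27/8, 0, 81/80, …
g: a_k = 3, 12, 48, 192, 768, 3072, 12288, …
Sum ⇒ L₀ = lclm(L_f,L_g) in ℚ(x)⟨Dx⟩.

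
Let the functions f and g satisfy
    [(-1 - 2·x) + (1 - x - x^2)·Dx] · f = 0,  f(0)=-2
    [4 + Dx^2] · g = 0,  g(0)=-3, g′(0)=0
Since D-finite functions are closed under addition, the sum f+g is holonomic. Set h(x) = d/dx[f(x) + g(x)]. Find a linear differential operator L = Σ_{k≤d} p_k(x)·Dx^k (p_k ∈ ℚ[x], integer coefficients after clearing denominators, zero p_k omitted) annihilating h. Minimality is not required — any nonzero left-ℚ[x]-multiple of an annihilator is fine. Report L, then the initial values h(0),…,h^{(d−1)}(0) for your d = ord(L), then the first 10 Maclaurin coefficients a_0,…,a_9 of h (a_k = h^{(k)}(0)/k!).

L = (272 + 704·x + 880·x^2 + 400·x^3 + 320·x^4 + 144·x^5 + 48·x^6) + (-44 - 52·x + 108·x^2 + 80·x^3 + 40·x^4 + 72·x^5 + 56·x^6 + 16·x^7)·Dx + (68 + 176·x + 220·x^2 + 100·x^3 + 80·x^4 + 36·x^5 + 12·x^6)·Dx^2 + (-11 - 13·x + 27·x^2 + 20·x^3 + 10·x^4 + 18·x^5 + 14·x^6 + 4·x^7)·Dx^3  (order 3).
h: a_k = -2, 4, -18, -48, -80, -772/5, -294, -57136/105, -990, -1682092/945, …
ICs: h(0) = -2, h′(0) = 4, h′′(0) = -36.

f: a_k = -2, -2, -4, -6, -10, -16, -26, -42, -68, -110, …
g: a_k = -3, 0, 6, 0, -2, 0, 4/15, 0, -2/105, 0, …
L₀ := lclm(L_f,L_g); ord L₀ ≤ 1+2.
h=h₀': d/dx-closure on L₀ ⇒ L.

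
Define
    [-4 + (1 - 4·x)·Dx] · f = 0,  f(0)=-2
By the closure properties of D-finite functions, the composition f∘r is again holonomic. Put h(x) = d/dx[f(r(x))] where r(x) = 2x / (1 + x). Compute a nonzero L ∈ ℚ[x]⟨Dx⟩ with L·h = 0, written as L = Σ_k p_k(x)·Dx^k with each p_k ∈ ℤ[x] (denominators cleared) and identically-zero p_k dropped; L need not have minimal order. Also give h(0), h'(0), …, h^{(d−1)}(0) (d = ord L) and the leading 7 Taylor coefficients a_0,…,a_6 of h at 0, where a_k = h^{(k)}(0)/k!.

f: a_k = -2, -8, -32, -128, -512, -2048, -8192, …
f∘r: x↦r, Dx↦Dx/r' in L_f ⇒ L₀.
Derive L from L₀ (diff closure).
L = 14 + (-1 + 7·x)·Dx  (order 1).
h: a_k = -16, -224, -2352, -21952, -192080, -1613472, -13176688, …
ICs: h(0) = -16.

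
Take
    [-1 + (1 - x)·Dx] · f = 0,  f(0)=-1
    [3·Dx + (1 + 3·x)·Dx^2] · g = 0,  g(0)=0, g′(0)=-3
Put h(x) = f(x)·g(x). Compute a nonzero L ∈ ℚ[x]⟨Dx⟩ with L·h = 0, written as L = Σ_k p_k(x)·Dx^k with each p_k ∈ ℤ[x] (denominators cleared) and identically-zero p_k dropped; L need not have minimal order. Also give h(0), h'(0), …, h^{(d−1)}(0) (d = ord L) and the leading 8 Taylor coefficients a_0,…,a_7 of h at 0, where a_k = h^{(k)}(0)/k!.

L = 3 + (-1 + 9·x)·Dx + (-1 - 2·x + 3·x^2)·Dx^2  (order 2).
h: a_k = 0, 3, -3/2, 15/2, -51/4, 717/20, -1713/20, 31749/140, …
ICs: h(0) = 0, h′(0) = 3.

f: a_k = -1, -1, -1, -1, -1, -1, -1, -1, …
g: a_k = 0, -3, 9/2, -9, 81/4, -243/5, 243/2, -2187/7, …
f·g: L₀ = L_f ⊗_s L_g, ord ≤ 1·2.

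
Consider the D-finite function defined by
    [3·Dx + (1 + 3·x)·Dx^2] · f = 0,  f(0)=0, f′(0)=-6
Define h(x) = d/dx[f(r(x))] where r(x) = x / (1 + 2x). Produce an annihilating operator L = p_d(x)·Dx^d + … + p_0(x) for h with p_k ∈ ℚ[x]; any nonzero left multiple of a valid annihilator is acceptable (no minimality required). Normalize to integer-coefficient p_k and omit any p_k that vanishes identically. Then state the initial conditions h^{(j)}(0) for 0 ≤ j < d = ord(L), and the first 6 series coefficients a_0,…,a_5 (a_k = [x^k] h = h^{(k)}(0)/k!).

L = (7 + 20·x) + (1 + 7·x + 10·x^2)·Dx  (order 1).
h: a_k = -6, 42, -234, 1218, -6186, 31122, …
ICs: h(0) = -6.

f: a_k = 0, -6, 9, -18, 81/2, -486/5, …
Substitute x→r, Dx→(1/r')Dx; clear ⇒ L₀.
Differentiate: ansatz ord ≤ ord L₀ ⇒ L.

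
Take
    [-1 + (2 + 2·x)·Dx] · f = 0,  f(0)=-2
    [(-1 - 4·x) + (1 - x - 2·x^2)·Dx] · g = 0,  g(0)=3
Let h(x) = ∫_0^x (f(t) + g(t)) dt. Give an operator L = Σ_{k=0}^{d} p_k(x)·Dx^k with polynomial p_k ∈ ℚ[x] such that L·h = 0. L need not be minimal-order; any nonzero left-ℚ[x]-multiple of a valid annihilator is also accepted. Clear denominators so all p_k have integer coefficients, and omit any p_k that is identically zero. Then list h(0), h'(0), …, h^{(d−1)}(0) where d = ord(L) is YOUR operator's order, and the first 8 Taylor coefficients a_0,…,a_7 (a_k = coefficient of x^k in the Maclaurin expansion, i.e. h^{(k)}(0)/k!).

f: a_k = -2, -1, 1/4, -1/8, 5/64, -7/128, 21/512, -33/1024, …
g: a_k = 3, 3, 9, 15, 33, 63, 129, 255, …
f+g: L₀ = lclm(L_f,L_g), ord ≤ 1+1.
h=∫h₀ ⇒ L = L₀·Dx.
L = (13 + 26·x + 40·x^2)·Dx + (-25 - 69·x - 144·x^2 - 100·x^3)·Dx^2 + (2 + 20·x - 6·x^2 - 64·x^3 - 40·x^4)·Dx^3  (order 3).
h: a_k = 0, 1, 1, 37/12, 119/32, 2117/320, 8057/768, 66069/3584, …
ICs: h(0) = 0, h′(0) = 1, h′′(0) = 2.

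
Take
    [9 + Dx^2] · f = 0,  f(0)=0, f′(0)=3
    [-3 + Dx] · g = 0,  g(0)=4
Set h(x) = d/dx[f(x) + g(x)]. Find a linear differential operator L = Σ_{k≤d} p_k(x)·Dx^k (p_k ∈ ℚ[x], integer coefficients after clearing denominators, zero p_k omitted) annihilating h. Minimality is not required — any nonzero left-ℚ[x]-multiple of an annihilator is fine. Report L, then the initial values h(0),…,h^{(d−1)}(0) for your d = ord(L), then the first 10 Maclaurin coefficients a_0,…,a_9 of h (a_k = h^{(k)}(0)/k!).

f: a_k = 0, 3, 0, -9/2, 0, 81/40, 0, -243/560, 0, 243/4480, …
g: a_k = 4, 12, 18, 18, 27/2, 81/10, 81/20, 243/140, 729/1120, 243/1120, …
h₀=f+g: left-lcm gives L₀, ord ≤ 3.
Differentiate: ansatz ord ≤ ord L₀ ⇒ L.
L = 27 - 9·Dx + 3·Dx^2 - Dx^3  (order 3).
h: a_k = 15, 36, 81/2, 54, 405/8, 243/10, 729/80, 729/140, 2187/896, 729/1120, …
ICs: h(0) = 15, h′(0) = 36, h′′(0) = 81.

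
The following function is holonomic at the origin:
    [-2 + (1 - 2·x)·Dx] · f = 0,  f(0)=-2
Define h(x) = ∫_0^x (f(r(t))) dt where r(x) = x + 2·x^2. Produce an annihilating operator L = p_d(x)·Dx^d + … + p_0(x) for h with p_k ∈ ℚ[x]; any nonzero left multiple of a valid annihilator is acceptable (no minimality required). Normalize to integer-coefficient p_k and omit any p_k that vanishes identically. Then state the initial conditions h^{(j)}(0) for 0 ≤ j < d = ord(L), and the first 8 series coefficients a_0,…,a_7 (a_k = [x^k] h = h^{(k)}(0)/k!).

L = (2 + 8·x)·Dx + (-1 + 2·x + 4·x^2)·Dx^2  (order 2).
h: a_k = 0, -2, -2, -16/3, -12, -32, -256/3, -1664/7, …
ICs: h(0) = 0, h′(0) = -2.

f: a_k = -2, -4, -8, -16, -32, -64, -128, -256, …
Change of var in L_f (x↦r) gives L₀.
h=∫₀ˣh₀: take L = L₀·Dx.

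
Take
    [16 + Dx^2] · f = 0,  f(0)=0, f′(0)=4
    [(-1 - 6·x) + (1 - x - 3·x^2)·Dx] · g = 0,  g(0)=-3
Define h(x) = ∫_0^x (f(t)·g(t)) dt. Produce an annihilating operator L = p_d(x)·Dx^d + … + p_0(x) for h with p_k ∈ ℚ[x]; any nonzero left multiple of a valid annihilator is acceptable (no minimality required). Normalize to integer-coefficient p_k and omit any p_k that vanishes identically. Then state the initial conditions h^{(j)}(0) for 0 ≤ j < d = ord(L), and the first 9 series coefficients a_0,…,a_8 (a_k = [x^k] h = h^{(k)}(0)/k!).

L = (-10 + 16·x + 48·x^2)·Dx + (2 + 12·x)·Dx^2 + (-1 + x + 3·x^2)·Dx^3  (order 3).
h: a_k = 0, 0, -6, -4, -4, -52/5, -314/15, -1408/35, -17027/210, …
ICs: h(0) = 0, h′(0) = 0, h′′(0) = -12.

f: a_k = 0, 4, 0, -32/3, 0, 128/15, 0, -1024/315, 0, …
g: a_k = -3, -3, -12, -21, -57, -120, -291, -651, -1524, …
Sym-product of L_f,L_g gives L₀ (≤ ord 2).
∫: right-multiply L₀ by Dx.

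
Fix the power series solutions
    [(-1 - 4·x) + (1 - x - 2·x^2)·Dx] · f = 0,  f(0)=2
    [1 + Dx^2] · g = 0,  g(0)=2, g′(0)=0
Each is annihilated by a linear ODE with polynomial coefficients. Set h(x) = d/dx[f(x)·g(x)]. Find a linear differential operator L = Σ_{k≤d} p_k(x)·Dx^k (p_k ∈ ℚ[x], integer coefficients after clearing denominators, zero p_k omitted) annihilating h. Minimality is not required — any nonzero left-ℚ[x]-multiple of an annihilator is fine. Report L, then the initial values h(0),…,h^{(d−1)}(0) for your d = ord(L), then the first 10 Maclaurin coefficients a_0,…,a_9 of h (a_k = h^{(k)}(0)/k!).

L = (31 - 2·x - 3·x^2 + 4·x^3 + 4·x^4) + (10 + 42·x + 12·x^2 + 16·x^3)·Dx + (-3 + 2·x + 5·x^2 + 4·x^3 + 4·x^4)·Dx^2  (order 2).
h: a_k = 4, 20, 54, 458/3, 2225/6, 27089/30, 376523/180, 6046153/1260, 12070521/1120, 2174654429/90720, …
ICs: h(0) = 4, h′(0) = 20.

f: a_k = 2, 2, 6, 10, 22, 42, 86, 170, 342, 682, …
g: a_k = 2, 0, -1, 0, 1/12, 0, -1/360, 0, 1/20160, 0, …
Sym-product of L_f,L_g gives L₀ (≤ ord 2).
Derive L from L₀ (diff closure).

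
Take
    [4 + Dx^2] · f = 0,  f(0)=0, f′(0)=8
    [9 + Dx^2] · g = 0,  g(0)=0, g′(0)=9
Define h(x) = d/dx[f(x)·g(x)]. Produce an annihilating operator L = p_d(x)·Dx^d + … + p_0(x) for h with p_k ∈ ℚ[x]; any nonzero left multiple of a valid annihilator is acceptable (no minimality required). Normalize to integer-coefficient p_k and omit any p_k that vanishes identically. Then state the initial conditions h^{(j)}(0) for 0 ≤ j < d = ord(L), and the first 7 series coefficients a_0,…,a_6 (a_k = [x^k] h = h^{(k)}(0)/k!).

f: a_k = 0, 8, 0, -16/3, 0, 16/15, 0, …
g: a_k = 0, 9, 0, -27/2, 0, 243/40, 0, …
L₀ := L_f ⊗_s L_g (sym. prod.), ord ≤ 4.
Differentiate: ansatz ord ≤ ord L₀ ⇒ L.
L = 25 + 26·Dx^2 + Dx^4  (order 4).
h: a_k = 0, 144, 0, -624, 0, 3906/5, 0, …
ICs: h(0) = 0, h′(0) = 144, h′′(0) = 0, h′′′(0) = -3744.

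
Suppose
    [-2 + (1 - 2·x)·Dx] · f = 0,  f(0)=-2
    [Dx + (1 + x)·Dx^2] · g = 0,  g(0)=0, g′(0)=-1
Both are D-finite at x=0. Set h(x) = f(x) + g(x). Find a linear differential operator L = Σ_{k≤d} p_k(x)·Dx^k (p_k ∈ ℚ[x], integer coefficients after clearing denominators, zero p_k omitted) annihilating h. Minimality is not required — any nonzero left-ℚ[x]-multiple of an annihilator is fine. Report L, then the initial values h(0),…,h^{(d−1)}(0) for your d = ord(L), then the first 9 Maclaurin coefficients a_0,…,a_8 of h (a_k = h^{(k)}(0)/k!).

L = (32 + 8·x)·Dx + (22 + 56·x + 16·x^2)·Dx^2 + (-5 + 3·x + 12·x^2 + 4·x^3)·Dx^3  (order 3).
h: a_k = -2, -5, -15/2, -49/3, -127/4, -321/5, -767/6, -1793/7, -4095/8, …
ICs: h(0) = -2, h′(0) = -5, h′′(0) = -15.

f: a_k = -2, -4, -8, -16, -32, -64, -128, -256, -512, …
g: a_k = 0, -1, 1/2, -1/3, 1/4, -1/5, 1/6, -1/7, 1/8, …
L₀ := lclm(L_f,L_g); ord L₀ ≤ 1+2.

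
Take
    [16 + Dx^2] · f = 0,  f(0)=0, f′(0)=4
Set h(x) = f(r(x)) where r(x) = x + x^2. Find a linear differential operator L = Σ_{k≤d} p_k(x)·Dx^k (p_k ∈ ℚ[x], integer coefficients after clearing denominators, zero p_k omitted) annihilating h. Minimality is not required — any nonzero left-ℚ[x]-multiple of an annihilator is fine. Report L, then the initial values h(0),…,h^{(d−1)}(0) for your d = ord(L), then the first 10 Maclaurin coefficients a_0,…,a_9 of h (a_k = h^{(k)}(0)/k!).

f: a_k = 0, 4, 0, -32/3, 0, 128/15, 0, -1024/315, 0, 2048/2835, …
Substitute x→r, Dx→(1/r')Dx; clear ⇒ L₀.
L = (16 + 96·x + 192·x^2 + 128·x^3) - 2·Dx + (1 + 2·x)·Dx^2  (order 2).
h: a_k = 0, 4, 4, -32/3, -32, -352/15, 32, 25856/315, 2816/45, -70528/2835, …
ICs: h(0) = 0, h′(0) = 4.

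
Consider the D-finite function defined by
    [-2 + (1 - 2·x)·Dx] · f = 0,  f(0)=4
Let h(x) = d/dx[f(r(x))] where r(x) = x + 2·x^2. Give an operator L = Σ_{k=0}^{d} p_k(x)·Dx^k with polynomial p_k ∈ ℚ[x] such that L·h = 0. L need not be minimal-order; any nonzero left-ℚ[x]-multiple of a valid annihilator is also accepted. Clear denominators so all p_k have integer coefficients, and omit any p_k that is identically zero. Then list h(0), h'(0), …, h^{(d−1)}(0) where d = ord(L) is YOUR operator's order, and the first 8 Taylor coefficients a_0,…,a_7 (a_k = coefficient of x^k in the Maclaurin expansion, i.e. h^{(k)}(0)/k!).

f: a_k = 4, 8, 16, 32, 64, 128, 256, 512, …
f∘r: x↦r, Dx↦Dx/r' in L_f ⇒ L₀.
h₀' ⇒ L via d/dx closure of L₀.
L = (8 + 24·x + 48·x^2) + (-1 - 2·x + 12·x^2 + 16·x^3)·Dx  (order 1).
h: a_k = 8, 64, 288, 1280, 5120, 19968, 75264, 278528, …
ICs: h(0) = 8.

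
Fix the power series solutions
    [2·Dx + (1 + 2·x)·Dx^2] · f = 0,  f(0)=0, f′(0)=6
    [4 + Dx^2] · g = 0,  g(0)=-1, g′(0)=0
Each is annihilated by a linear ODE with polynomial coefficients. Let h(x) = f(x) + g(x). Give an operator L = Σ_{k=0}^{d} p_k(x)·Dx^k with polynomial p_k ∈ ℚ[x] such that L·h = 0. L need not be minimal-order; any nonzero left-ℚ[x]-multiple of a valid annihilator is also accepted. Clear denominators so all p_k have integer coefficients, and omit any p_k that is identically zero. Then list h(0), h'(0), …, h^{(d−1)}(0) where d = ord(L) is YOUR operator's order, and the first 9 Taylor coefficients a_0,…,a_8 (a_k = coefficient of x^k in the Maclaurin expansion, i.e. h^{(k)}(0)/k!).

L = (56 + 32·x + 32·x^2)·Dx + (12 + 40·x + 48·x^2 + 32·x^3)·Dx^2 + (14 + 8·x + 8·x^2)·Dx^3 + (3 + 10·x + 12·x^2 + 8·x^3)·Dx^4  (order 4).
h: a_k = -1, 6, -4, 8, -38/3, 96/5, -1436/45, 384/7, -30242/315, …
ICs: h(0) = -1, h′(0) = 6, h′′(0) = -8, h′′′(0) = 48.

f: a_k = 0, 6, -6, 8, -12, 96/5, -32, 384/7, -96, …
g: a_k = -1, 0, 2, 0, -2/3, 0, 4/45, 0, -2/315, …
Weyl lclm of L_f,L_g ⇒ L₀ (ord ≤ 4).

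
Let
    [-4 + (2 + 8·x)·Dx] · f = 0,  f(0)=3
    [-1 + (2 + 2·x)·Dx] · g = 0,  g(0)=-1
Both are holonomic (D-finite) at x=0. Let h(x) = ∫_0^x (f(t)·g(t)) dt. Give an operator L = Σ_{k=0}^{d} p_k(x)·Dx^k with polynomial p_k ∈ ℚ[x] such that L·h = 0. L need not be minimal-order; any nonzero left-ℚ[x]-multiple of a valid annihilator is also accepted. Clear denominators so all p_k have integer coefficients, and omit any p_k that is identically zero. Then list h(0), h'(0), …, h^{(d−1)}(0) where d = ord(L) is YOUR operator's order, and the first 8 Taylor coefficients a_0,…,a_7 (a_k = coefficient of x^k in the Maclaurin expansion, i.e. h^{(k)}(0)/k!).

f: a_k = 3, 6, -6, 12, -30, 84, -252, 792, …
g: a_k = -1, -1/2, 1/8, -1/16, 5/128, -7/256, 21/1024, -33/2048, …
h₀=f·g: eliminate ⇒ L₀, order ≤ 1·1.
Integrate: L := L₀·Dx.
L = (-5 - 8·x)·Dx + (2 + 10·x + 8·x^2)·Dx^2  (order 2).
h: a_k = 0, -3, -15/4, 9/8, -135/64, 2943/640, -5715/512, 210087/7168, …
ICs: h(0) = 0, h′(0) = -3.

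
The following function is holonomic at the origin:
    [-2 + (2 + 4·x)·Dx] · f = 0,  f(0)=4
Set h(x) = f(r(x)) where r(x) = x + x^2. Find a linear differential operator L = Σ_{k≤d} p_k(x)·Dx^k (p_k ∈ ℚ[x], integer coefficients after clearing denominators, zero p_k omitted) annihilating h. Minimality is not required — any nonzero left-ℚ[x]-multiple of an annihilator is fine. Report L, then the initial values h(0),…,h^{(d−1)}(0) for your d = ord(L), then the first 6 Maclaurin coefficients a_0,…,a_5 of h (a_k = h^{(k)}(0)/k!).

f: a_k = 4, 4, -2, 2, -5/2, 7/2, …
Change of var in L_f (x↦r) gives L₀.
L = (-1 - 2·x) + (1 + 2·x + 2·x^2)·Dx  (order 1).
h: a_k = 4, 4, 2, -2, 3/2, -1/2, …
ICs: h(0) = 4.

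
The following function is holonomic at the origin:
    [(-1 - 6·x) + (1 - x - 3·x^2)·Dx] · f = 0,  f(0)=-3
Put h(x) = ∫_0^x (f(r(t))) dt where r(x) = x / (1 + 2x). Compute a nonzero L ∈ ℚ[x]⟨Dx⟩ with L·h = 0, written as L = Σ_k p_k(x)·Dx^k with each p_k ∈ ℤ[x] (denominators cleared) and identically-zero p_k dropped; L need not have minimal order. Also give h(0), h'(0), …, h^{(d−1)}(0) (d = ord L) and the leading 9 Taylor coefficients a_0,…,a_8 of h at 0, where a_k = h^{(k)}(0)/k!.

L = (1 + 8·x)·Dx + (-1 - 5·x - 5·x^2 + 2·x^3)·Dx^2  (order 2).
h: a_k = 0, -3, -3/2, -2, 15/4, -51/5, 28, -555/7, 1833/8, …
ICs: h(0) = 0, h′(0) = -3.

f: a_k = -3, -3, -12, -21, -57, -120, -291, -651, -1524, …
Substitute x→r, Dx→(1/r')Dx; clear ⇒ L₀.
∫: right-multiply L₀ by Dx.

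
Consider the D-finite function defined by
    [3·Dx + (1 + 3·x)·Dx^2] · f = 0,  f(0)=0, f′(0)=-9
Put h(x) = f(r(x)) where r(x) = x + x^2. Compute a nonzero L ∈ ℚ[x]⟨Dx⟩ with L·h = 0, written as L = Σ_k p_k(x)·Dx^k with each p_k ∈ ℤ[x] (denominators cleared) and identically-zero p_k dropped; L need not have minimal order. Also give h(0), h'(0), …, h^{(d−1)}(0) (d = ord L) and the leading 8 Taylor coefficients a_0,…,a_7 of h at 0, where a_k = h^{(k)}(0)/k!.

f: a_k = 0, -9, 27/2, -27, 243/4, -729/5, 729/2, -6561/7, …
f∘r: x↦r, Dx↦Dx/r' in L_f ⇒ L₀.
L = (1 + 6·x + 6·x^2)·Dx + (1 + 5·x + 9·x^2 + 6·x^3)·Dx^2  (order 2).
h: a_k = 0, -9, 9/2, 0, -27/4, 81/5, -27, 243/7, …
ICs: h(0) = 0, h′(0) = -9.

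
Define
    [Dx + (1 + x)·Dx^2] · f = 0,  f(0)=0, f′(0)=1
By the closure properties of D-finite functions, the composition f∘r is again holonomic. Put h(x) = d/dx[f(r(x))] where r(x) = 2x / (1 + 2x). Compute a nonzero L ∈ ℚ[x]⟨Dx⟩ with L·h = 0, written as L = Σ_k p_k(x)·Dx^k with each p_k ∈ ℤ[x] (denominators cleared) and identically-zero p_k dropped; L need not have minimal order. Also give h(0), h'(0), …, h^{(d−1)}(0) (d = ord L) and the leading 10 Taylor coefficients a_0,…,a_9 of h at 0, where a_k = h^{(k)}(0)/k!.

L = (6 + 16·x) + (1 + 6·x + 8·x^2)·Dx  (order 1).
h: a_k = 2, -12, 56, -240, 992, -4032, 16256, -65280, 261632, -1047552, …
ICs: h(0) = 2.

f: a_k = 0, 1, -1/2, 1/3, -1/4, 1/5, -1/6, 1/7, -1/8, 1/9, …
Change of var in L_f (x↦r) gives L₀.
Derive L from L₀ (diff closure).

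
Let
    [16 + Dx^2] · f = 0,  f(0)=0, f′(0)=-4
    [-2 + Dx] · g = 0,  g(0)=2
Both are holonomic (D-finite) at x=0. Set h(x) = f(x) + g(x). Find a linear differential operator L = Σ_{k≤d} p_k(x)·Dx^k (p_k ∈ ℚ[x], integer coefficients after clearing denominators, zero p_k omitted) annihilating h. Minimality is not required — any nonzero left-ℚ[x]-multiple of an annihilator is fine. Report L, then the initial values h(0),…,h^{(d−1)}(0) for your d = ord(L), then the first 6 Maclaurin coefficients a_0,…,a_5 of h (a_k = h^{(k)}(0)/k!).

L = -32 + 16·Dx - 2·Dx^2 + Dx^3  (order 3).
h: a_k = 2, 0, 4, 40/3, 4/3, -8, …
ICs: h(0) = 2, h′(0) = 0, h′′(0) = 8.

f: a_k = 0, -4, 0, 32/3, 0, -128/15, …
g: a_k = 2, 4, 4, 8/3, 4/3, 8/15, …
Weyl lclm of L_f,L_g ⇒ L₀ (ord ≤ 3).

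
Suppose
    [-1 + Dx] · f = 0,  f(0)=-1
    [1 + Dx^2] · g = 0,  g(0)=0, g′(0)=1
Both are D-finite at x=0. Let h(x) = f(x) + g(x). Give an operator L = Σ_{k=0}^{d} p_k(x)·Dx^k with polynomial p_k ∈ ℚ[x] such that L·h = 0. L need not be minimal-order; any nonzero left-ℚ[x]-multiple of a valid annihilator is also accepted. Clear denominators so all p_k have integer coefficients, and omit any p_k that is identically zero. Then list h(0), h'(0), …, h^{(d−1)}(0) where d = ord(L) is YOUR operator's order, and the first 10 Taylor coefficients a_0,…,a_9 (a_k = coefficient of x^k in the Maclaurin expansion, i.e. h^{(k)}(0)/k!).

f: a_k = -1, -1, -1/2, -1/6, -1/24, -1/120, -1/720, -1/5040, -1/40320, -1/362880, …
g: a_k = 0, 1, 0, -1/6, 0, 1/120, 0, -1/5040, 0, 1/362880, …
L₀ := lclm(L_f,L_g); ord L₀ ≤ 1+2.
L = -1 + Dx - Dx^2 + Dx^3  (order 3).
h: a_k = -1, 0, -1/2, -1/3, -1/24, 0, -1/720, -1/2520, -1/40320, 0, …
ICs: h(0) = -1, h′(0) = 0, h′′(0) = -1.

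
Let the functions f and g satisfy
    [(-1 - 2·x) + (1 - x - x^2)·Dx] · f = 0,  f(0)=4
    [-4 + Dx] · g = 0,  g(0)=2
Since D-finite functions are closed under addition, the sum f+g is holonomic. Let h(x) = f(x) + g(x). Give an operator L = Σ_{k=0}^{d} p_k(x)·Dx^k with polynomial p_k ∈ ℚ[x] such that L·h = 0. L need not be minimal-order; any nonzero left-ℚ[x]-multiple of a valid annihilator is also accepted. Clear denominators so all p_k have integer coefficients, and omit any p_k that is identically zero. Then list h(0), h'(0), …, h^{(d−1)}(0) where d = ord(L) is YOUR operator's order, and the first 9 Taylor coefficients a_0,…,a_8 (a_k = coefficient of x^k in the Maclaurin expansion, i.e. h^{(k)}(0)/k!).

L = (-8·x - 72·x^2 - 32·x^3) + (-12 + 38·x + 22·x^2 - 32·x^3 - 16·x^4)·Dx + (3 - 9·x - x^2 + 10·x^3 + 4·x^4)·Dx^2  (order 2).
h: a_k = 6, 12, 24, 100/3, 124/3, 736/15, 2852/45, 28508/315, 43864/315, …
ICs: h(0) = 6, h′(0) = 12.

f: a_k = 4, 4, 8, 12, 20, 32, 52, 84, 136, …
g: a_k = 2, 8, 16, 64/3, 64/3, 256/15, 512/45, 2048/315, 1024/315, …
f+g: L₀ = lclm(L_f,L_g), ord ≤ 1+1.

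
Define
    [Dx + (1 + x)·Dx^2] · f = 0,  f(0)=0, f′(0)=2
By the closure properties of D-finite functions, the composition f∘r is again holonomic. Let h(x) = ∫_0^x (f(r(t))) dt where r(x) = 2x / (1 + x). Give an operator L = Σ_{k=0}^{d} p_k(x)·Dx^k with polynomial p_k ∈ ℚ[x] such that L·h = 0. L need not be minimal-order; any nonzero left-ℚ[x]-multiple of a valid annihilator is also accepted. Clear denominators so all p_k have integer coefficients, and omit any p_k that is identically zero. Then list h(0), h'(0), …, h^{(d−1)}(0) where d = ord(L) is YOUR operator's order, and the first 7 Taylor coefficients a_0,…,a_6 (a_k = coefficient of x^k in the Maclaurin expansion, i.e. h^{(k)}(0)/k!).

L = (4 + 6·x)·Dx^2 + (1 + 4·x + 3·x^2)·Dx^3  (order 3).
h: a_k = 0, 0, 2, -8/3, 13/3, -8, 242/15, …
ICs: h(0) = 0, h′(0) = 0, h′′(0) = 4.

f: a_k = 0, 2, -1, 2/3, -1/2, 2/5, -1/3, …
Change of var in L_f (x↦r) gives L₀.
h=∫h₀ ⇒ L = L₀·Dx.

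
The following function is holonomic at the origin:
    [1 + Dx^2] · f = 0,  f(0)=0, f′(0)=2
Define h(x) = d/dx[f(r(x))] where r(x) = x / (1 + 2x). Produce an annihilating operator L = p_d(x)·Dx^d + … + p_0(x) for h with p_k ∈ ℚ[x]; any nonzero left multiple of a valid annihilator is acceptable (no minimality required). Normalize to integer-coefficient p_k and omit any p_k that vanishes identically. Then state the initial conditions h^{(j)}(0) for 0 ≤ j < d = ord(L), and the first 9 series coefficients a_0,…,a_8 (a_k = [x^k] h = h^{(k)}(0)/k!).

L = (25 + 96·x + 96·x^2) + (12 + 72·x + 144·x^2 + 96·x^3)·Dx + (1 + 8·x + 24·x^2 + 32·x^3 + 16·x^4)·Dx^2  (order 2).
h: a_k = 2, -8, 23, -56, 1441/12, -225, 123479/360, -13198/45, -12104063/20160, …
ICs: h(0) = 2, h′(0) = -8.

f: a_k = 0, 2, 0, -1/3, 0, 1/60, 0, -1/2520, 0, …
L₀ from L_f via x↦r, Dx↦r'^{-1}Dx.
h=h₀': d/dx-closure on L₀ ⇒ L.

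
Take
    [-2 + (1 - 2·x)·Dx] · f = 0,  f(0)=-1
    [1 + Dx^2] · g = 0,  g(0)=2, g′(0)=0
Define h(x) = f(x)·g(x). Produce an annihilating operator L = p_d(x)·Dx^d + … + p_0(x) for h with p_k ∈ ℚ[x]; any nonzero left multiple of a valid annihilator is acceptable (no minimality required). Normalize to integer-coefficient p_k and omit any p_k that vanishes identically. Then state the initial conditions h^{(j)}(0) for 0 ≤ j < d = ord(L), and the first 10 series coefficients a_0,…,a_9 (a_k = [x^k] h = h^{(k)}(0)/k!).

f: a_k = -1, -2, -4, -8, -16, -32, -64, -128, -256, -512, …
g: a_k = 2, 0, -1, 0, 1/12, 0, -1/360, 0, 1/20160, 0, …
Product ⇒ symmetric product L₀, ord ≤ 2.
L = (-1 + 2·x) + 4·Dx + (-1 + 2·x)·Dx^2  (order 2).
h: a_k = -2, -4, -7, -14, -337/12, -337/6, -40439/360, -40439/180, -9058337/20160, -9058337/10080, …
ICs: h(0) = -2, h′(0) = -4.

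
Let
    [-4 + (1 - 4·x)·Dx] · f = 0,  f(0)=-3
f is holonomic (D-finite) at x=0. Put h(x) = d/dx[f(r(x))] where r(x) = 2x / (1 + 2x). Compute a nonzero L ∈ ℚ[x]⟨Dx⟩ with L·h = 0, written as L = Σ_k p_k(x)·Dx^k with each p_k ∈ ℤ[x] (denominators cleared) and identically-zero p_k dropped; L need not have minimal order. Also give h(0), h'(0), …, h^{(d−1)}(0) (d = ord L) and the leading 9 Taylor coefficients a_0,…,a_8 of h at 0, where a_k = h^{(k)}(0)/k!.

L = 12 + (-1 + 6·x)·Dx  (order 1).
h: a_k = -24, -288, -2592, -20736, -155520, -1119744, -7838208, -53747712, -362797056, …
ICs: h(0) = -24.

f: a_k = -3, -12, -48, -192, -768, -3072, -12288, -49152, -196608, …
Substitute x→r, Dx→(1/r')Dx; clear ⇒ L₀.
Differentiate: ansatz ord ≤ ord L₀ ⇒ L.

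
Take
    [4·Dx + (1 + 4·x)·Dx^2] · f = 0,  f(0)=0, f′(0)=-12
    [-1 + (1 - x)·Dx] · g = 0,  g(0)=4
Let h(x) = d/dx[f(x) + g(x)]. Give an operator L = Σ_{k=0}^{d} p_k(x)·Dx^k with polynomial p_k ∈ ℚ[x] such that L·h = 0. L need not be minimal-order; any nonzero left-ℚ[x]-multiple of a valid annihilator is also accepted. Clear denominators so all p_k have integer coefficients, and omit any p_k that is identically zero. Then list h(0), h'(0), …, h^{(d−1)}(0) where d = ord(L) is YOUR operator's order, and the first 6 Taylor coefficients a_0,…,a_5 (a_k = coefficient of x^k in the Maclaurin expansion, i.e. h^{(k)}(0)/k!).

L = (-44 - 16·x) + (13 - 56·x - 32·x^2)·Dx + (3 + 11·x - 6·x^2 - 8·x^3)·Dx^2  (order 2).
h: a_k = -8, 56, -180, 784, -3052, 12312, …
ICs: h(0) = -8, h′(0) = 56.

f: a_k = 0, -12, 24, -64, 192, -3072/5, …
g: a_k = 4, 4, 4, 4, 4, 4, …
h₀=f+g: left-lcm gives L₀, ord ≤ 3.
h=h₀': d/dx-closure on L₀ ⇒ L.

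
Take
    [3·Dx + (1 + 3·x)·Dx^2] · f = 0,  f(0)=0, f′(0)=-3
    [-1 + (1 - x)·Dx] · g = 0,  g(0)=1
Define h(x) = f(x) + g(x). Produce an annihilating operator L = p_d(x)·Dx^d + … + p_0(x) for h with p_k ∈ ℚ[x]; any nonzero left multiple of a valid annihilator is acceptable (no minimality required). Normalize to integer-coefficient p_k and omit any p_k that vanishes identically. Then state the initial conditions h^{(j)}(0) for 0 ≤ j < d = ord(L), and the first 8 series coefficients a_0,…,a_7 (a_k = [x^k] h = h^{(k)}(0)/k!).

L = (-54 - 18·x)·Dx + (12 - 72·x - 36·x^2)·Dx^2 + (5 + 13·x - 9·x^2 - 9·x^3)·Dx^3  (order 3).
h: a_k = 1, -2, 11/2, -8, 85/4, -238/5, 245/2, -2180/7, …
ICs: h(0) = 1, h′(0) = -2, h′′(0) = 11.

f: a_k = 0, -3, 9/2, -9, 81/4, -243/5, 243/2, -2187/7, …
g: a_k = 1, 1, 1, 1, 1, 1, 1, 1, …
f+g: L₀ = lclm(L_f,L_g), ord ≤ 2+1.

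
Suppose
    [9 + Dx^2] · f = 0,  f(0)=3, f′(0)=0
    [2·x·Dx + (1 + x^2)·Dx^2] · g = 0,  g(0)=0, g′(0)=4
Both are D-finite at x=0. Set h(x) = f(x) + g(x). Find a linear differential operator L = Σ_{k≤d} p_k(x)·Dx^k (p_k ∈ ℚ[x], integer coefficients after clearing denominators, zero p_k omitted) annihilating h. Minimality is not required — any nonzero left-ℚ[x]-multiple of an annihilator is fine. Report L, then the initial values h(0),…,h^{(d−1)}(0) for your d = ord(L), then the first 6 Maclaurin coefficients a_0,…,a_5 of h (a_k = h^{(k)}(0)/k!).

L = (-54·x + 540·x^3 + 162·x^5)·Dx + (63 + 279·x^2 + 297·x^4 + 81·x^6)·Dx^2 + (-6·x + 60·x^3 + 18·x^5)·Dx^3 + (7 + 31·x^2 + 33·x^4 + 9·x^6)·Dx^4  (order 4).
h: a_k = 3, 4, -27/2, -4/3, 81/8, 4/5, …
ICs: h(0) = 3, h′(0) = 4, h′′(0) = -27, h′′′(0) = -8.

f: a_k = 3, 0, -27/2, 0, 81/8, 0, …
g: a_k = 0, 4, 0, -4/3, 0, 4/5, …
f+g: L₀ = lclm(L_f,L_g), ord ≤ 2+2.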